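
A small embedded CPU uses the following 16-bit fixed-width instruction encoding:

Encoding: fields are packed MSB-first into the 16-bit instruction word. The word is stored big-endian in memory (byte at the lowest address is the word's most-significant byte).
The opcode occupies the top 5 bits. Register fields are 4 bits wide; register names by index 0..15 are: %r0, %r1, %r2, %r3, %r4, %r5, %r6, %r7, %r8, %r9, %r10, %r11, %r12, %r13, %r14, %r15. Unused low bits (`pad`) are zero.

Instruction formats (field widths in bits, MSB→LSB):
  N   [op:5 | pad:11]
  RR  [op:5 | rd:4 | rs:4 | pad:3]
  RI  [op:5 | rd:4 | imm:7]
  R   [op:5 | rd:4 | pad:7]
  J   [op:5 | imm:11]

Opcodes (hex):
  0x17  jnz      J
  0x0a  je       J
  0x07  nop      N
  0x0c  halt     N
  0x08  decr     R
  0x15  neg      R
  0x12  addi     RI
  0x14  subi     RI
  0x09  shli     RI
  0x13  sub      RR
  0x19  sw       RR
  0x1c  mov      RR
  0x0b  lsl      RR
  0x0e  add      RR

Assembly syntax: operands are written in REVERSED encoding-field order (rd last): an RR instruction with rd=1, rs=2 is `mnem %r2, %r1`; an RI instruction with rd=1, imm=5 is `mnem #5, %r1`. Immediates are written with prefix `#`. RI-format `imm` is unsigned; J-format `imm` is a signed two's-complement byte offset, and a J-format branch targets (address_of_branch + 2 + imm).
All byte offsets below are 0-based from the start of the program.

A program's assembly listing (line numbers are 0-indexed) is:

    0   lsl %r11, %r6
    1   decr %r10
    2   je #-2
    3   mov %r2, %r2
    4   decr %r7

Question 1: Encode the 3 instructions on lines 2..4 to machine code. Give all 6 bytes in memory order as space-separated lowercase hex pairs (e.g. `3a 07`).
L2: je op=0xa:5|imm=-2:11 ⇒ 0x57fe ⇒ big 57 fe
L3: mov op=0x1c:5|rd=2:4|rs=2:4|pad=0:3 ⇒ 0xe110 ⇒ big e1 10
L4: decr op=0x8:5|rd=7:4|pad=0:7 ⇒ 0x4380 ⇒ big 43 80

57 fe e1 10 43 80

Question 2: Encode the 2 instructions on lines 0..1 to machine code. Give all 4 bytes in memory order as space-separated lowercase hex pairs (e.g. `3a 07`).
5b 58 45 00

L0: lsl op=0xb:5|rd=6:4|rs=11:4|pad=0:3 ⇒ 0x5b58 ⇒ big 5b 58
L1: decr op=0x8:5|rd=10:4|pad=0:7 ⇒ 0x4500 ⇒ big 45 00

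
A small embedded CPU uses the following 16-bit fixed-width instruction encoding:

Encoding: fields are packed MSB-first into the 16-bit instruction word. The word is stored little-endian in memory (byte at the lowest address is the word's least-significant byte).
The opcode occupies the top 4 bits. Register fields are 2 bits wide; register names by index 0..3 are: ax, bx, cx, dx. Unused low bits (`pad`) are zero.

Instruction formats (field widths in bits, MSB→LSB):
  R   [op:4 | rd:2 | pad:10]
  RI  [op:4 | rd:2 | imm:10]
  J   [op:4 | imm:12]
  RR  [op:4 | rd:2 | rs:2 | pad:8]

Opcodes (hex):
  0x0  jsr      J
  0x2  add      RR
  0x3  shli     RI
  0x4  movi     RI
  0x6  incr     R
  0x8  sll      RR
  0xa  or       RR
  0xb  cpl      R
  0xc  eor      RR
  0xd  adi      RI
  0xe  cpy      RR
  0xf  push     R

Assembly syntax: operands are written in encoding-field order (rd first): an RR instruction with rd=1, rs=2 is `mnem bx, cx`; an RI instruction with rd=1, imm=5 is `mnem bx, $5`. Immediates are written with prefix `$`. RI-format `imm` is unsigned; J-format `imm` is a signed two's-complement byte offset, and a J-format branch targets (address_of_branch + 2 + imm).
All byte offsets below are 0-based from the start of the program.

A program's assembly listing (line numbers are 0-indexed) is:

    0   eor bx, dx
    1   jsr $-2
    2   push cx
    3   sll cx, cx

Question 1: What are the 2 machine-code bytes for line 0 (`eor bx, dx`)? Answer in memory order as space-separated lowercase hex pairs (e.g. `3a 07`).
00 c7

L0: eor op=0xc:4|rd=1:2|rs=3:2|pad=0:8 ⇒ 0xc700 ⇒ little 00 c7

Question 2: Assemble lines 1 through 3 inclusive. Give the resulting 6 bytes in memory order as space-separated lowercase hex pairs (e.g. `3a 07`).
fe 0f 00 f8 00 8a

1. jsr fields op=0x0:4|imm=-2:12 → word 0ffeh → fe 0f
2. push fields op=0xf:4|rd=2:2|pad=0:10 → word f800h → 00 f8
3. sll fields op=0x8:4|rd=2:2|rs=2:2|pad=0:8 → word 8a00h → 00 8a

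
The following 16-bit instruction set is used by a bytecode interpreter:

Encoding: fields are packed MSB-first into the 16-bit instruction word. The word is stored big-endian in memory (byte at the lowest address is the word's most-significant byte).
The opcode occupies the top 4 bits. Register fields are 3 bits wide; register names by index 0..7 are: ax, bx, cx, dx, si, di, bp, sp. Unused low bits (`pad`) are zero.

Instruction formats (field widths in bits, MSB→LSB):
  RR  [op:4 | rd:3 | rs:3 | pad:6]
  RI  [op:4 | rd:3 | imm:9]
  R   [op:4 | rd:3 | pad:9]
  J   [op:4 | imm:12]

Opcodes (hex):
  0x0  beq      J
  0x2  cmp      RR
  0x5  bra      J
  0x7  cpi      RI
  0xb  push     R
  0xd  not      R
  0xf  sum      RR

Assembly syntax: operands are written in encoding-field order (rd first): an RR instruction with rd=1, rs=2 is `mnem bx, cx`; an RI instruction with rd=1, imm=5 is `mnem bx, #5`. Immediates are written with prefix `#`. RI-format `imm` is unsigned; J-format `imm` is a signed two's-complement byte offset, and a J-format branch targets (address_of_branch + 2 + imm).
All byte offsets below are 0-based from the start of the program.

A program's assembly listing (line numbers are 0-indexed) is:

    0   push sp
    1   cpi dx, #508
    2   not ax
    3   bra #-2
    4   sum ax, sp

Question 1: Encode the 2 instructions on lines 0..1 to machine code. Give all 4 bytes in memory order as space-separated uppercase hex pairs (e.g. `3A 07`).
BE 00 77 FC

line 0 (push): pack op=0xb:4|rd=7:3|pad=0:9 = 0xbe00; big→ be 00
line 1 (cpi): pack op=0x7:4|rd=3:3|imm=508:9 = 0x77fc; big→ 77 fc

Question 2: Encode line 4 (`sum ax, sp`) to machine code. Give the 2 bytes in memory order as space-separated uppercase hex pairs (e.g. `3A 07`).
F1 C0

4. sum fields op=0xf:4|rd=0:3|rs=7:3|pad=0:6 → word f1c0h → f1 c0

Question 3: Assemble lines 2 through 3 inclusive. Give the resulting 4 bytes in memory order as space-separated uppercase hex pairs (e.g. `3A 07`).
D0 00 5F FE

L2: not op=0xd:4|rd=0:3|pad=0:9 ⇒ 0xd000 ⇒ big d0 00
L3: bra op=0x5:4|imm=-2:12 ⇒ 0x5ffe ⇒ big 5f fe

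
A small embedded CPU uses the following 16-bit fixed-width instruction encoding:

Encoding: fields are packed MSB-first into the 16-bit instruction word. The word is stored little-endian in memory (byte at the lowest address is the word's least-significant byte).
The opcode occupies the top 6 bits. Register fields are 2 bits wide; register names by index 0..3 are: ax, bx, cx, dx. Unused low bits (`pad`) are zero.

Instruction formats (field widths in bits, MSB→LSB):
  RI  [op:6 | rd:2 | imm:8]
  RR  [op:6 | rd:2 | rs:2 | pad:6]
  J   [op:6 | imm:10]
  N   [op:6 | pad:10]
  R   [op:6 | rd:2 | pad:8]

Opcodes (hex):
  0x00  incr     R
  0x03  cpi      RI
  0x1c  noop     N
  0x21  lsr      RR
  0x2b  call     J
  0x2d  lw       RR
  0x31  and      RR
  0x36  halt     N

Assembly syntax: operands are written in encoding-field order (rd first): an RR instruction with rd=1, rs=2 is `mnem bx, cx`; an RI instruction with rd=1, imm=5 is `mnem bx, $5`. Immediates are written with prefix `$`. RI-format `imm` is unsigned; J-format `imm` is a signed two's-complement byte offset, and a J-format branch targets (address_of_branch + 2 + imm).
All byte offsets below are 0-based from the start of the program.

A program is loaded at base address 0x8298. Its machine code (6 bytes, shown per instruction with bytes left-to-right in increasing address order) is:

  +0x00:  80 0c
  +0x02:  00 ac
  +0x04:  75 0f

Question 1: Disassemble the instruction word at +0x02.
@+02  little-endian(00 ac) = 0xac00
  op=0xac00>>10=0x2b ⇒ call (J)
  imm@[9:0]=0x0 ⇒ $0

call $0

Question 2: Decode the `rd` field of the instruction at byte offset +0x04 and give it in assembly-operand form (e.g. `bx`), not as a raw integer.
@+04  little-endian(75 0f) = 0x0f75
  op=0x0f75>>10=0x3 ⇒ cpi (RI)
  rd@[9:8]=0x3 ⇒ dx
  imm@[7:0]=0x75 ⇒ $117

dx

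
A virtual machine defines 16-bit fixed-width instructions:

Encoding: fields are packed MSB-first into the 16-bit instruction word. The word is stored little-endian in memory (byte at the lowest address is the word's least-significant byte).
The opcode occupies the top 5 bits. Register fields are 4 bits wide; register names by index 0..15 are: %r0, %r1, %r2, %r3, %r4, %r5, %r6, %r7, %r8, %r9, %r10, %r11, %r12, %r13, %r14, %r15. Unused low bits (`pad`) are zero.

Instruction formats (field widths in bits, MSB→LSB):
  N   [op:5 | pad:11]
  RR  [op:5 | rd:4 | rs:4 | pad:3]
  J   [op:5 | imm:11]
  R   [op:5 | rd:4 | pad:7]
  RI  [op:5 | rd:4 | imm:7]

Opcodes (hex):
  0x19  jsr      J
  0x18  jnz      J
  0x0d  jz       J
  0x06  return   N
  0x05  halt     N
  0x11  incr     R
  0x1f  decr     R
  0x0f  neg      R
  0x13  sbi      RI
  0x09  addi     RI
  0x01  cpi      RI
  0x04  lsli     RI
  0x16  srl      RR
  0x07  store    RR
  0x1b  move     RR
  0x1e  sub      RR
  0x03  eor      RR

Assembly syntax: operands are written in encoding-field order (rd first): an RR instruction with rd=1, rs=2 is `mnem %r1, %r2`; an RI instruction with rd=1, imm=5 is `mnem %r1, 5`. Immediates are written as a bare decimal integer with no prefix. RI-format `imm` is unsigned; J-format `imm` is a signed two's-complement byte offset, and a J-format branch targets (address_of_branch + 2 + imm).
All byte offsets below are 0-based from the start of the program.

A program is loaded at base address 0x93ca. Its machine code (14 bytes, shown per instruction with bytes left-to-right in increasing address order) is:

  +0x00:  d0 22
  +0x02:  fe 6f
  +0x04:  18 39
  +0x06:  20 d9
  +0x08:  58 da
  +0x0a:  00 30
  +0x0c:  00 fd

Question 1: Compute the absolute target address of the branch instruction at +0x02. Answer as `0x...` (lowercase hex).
0x93cc

+0x02: fe 6f ⇒ word 0x6ffe (little)
  opcode bits[15:11]=0xd: jz/J
  imm: (w>>0)&0x7ff=0x7fe (s11→-2) → -2
  target = base 0x93ca + off 0x02 + 2 + imm -2 = 0x93cc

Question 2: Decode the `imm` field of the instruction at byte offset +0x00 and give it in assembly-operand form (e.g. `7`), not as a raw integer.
+0x00: d0 22 ⇒ word 0x22d0 (little)
  opcode bits[15:11]=0x4: lsli/RI
  rd@[10:7]=0x5 ⇒ %r5
  imm@[6:0]=0x50 ⇒ 80

80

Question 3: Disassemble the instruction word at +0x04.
store %r2, %r3

@+04  little-endian(18 39) = 0x3918
  top 5b → 0x7 → store [RR]
  rd@[10:7]=0x2 ⇒ %r2
  rs@[6:3]=0x3 ⇒ %r3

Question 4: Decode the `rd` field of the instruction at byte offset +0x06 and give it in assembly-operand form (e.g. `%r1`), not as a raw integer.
%r2

off 0x06: read 20 d9 as little → 0xd920
  top 5b → 0x1b → move [RR]
  [10:7] rd=2 = %r2
  [6:3] rs=4 = %r4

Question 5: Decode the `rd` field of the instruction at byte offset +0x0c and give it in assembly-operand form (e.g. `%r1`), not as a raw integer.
%r10

off 0x0c: read 00 fd as little → 0xfd00
  top 5b → 0x1f → decr [R]
  [10:7] rd=10 = %r10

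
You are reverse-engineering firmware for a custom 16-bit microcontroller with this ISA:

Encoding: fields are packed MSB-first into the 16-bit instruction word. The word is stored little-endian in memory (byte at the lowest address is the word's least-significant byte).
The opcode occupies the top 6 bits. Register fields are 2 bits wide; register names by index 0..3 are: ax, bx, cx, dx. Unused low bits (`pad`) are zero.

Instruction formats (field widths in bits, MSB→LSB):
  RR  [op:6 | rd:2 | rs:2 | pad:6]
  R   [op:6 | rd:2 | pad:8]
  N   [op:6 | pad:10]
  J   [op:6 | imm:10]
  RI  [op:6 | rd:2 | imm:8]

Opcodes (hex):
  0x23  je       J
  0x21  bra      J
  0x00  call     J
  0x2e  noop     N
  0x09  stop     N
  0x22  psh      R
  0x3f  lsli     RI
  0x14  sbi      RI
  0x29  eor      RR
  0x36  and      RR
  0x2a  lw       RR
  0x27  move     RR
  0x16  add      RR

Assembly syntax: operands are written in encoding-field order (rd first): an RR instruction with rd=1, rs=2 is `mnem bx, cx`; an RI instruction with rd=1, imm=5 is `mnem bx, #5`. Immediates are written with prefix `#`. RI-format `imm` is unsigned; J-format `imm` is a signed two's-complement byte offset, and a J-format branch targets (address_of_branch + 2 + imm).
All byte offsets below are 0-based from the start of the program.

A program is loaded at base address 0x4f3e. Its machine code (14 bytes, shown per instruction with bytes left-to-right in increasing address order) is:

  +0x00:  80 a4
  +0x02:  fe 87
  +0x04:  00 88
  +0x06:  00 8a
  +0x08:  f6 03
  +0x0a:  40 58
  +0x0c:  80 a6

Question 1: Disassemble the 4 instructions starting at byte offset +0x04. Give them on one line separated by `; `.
psh ax; psh cx; call #-10; add ax, bx

@+04  little-endian(00 88) = 0x8800
  top 6b → 0x22 → psh [R]
  rd@[9:8]=0x0 ⇒ ax
@+06  little-endian(00 8a) = 0x8a00
  top 6b → 0x22 → psh [R]
  rd@[9:8]=0x2 ⇒ cx
@+08  little-endian(f6 03) = 0x03f6
  top 6b → 0x0 → call [J]
  imm@[9:0]=0x3f6 (s10→-10) ⇒ #-10
@+0a  little-endian(40 58) = 0x5840
  top 6b → 0x16 → add [RR]
  rd@[9:8]=0x0 ⇒ ax
  rs@[7:6]=0x1 ⇒ bx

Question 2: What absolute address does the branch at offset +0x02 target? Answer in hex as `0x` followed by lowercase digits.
@+02  little-endian(fe 87) = 0x87fe
  opcode bits[15:10]=0x21: bra/J
  [9:0] imm=1022 (s10→-2) = #-2
  target = base 0x4f3e + off 0x02 + 2 + imm -2 = 0x4f40

0x4f40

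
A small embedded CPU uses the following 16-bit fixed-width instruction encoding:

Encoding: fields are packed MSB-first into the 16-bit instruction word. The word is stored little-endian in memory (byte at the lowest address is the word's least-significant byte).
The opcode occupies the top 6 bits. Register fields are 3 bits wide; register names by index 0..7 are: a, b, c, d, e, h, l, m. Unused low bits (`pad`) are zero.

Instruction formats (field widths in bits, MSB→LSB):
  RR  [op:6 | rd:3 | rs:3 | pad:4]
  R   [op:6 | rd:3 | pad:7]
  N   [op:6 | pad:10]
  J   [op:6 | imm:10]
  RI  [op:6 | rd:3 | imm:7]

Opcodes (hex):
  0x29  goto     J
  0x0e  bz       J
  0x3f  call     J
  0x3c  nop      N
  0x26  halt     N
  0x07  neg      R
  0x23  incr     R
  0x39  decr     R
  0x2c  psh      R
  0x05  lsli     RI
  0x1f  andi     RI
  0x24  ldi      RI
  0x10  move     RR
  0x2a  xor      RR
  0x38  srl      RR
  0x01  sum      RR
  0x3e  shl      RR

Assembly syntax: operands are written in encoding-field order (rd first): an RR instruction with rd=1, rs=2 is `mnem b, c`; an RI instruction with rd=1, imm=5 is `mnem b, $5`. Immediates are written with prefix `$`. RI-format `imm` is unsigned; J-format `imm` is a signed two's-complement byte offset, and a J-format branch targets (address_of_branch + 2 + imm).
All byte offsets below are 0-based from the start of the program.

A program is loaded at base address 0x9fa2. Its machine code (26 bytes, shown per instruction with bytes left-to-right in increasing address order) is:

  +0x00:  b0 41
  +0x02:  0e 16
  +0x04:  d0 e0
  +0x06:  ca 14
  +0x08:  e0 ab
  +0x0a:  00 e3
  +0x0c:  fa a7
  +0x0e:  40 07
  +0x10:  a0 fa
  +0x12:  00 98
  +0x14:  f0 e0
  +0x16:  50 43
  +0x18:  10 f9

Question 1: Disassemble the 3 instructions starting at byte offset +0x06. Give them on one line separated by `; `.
lsli b, $74; xor m, l; srl l, a

@+06  little-endian(ca 14) = 0x14ca
  top 6b → 0x5 → lsli [RI]
  rd@[9:7]=0x1 ⇒ b
  imm@[6:0]=0x4a ⇒ $74
@+08  little-endian(e0 ab) = 0xabe0
  top 6b → 0x2a → xor [RR]
  rd@[9:7]=0x7 ⇒ m
  rs@[6:4]=0x6 ⇒ l
@+0a  little-endian(00 e3) = 0xe300
  top 6b → 0x38 → srl [RR]
  rd@[9:7]=0x6 ⇒ l
  rs@[6:4]=0x0 ⇒ a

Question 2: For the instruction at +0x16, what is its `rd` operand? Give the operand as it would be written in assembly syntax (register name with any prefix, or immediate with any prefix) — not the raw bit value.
off 0x16: read 50 43 as little → 0x4350
  op=0x4350>>10=0x10 ⇒ move (RR)
  [9:7] rd=6 = l
  [6:4] rs=5 = h

l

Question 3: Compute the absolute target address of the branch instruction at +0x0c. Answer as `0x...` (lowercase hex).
[0c] fa a7 → 0xa7fa
  opcode bits[15:10]=0x29: goto/J
  imm@[9:0]=0x3fa (s10→-6) ⇒ $-6
  target = base 0x9fa2 + off 0x0c + 2 + imm -6 = 0x9faa

0x9faa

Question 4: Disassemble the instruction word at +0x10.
shl h, c

[10] a0 fa → 0xfaa0
  op=0xfaa0>>10=0x3e ⇒ shl (RR)
  [9:7] rd=5 = h
  [6:4] rs=2 = c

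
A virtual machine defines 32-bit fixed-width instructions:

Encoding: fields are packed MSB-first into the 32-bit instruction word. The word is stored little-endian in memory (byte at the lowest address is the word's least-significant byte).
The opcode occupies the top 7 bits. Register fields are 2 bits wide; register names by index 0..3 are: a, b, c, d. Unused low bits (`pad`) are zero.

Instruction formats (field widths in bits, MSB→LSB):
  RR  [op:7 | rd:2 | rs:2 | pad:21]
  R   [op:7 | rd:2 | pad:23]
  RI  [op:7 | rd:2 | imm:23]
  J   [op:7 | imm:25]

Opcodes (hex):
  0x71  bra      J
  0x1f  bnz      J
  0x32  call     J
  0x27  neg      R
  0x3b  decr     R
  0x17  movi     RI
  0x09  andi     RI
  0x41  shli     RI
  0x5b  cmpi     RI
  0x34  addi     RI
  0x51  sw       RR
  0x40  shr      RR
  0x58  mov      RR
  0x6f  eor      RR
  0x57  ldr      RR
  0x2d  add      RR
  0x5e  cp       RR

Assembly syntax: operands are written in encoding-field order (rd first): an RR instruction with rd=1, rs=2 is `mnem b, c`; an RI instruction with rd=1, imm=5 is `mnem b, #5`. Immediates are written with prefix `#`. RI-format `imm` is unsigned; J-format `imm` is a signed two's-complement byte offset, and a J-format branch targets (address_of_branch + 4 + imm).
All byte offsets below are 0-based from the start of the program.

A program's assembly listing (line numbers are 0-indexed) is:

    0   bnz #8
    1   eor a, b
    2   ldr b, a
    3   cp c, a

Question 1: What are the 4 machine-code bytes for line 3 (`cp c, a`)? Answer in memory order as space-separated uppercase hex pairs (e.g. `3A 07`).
00 00 00 BD

3. cp fields op=0x5e:7|rd=2:2|rs=0:2|pad=0:21 → word bd000000h → 00 00 00 bd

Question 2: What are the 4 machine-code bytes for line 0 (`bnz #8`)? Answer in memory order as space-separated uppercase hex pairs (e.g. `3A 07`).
0. bnz fields op=0x1f:7|imm=8:25 → word 3e000008h → 08 00 00 3e

08 00 00 3E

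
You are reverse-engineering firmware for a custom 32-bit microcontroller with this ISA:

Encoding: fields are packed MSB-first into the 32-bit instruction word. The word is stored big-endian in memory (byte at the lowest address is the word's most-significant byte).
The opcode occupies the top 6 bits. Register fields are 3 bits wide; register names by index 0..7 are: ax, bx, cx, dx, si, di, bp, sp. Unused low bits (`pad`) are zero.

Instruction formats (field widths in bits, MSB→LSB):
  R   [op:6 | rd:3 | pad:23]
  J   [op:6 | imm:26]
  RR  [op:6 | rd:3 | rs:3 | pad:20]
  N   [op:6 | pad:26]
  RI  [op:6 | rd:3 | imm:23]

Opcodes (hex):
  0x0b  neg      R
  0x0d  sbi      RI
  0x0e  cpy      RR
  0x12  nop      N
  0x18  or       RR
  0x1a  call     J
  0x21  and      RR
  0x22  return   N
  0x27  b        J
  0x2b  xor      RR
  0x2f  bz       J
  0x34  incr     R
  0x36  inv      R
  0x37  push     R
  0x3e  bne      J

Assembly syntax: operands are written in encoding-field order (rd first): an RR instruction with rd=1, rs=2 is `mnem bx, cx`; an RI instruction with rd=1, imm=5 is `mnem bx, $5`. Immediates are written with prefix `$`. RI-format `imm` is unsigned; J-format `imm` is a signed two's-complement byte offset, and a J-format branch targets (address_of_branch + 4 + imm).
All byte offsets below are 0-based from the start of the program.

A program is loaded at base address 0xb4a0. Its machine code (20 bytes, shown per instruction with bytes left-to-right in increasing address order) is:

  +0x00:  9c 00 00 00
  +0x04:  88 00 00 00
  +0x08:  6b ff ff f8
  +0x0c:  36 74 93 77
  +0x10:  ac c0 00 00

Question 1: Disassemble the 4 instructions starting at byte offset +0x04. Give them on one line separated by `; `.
[04] 88 00 00 00 → 0x88000000
  top 6b → 0x22 → return [N]
[08] 6b ff ff f8 → 0x6bfffff8
  top 6b → 0x1a → call [J]
  [25:0] imm=67108856 (s26→-8) = $-8
[0c] 36 74 93 77 → 0x36749377
  top 6b → 0xd → sbi [RI]
  [25:23] rd=4 = si
  [22:0] imm=7639927 = $7639927
[10] ac c0 00 00 → 0xacc00000
  top 6b → 0x2b → xor [RR]
  [25:23] rd=1 = bx
  [22:20] rs=4 = si

return; call $-8; sbi si, $7639927; xor bx, si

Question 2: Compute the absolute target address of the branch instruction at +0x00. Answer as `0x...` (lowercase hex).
@+00  big-endian(9c 00 00 00) = 0x9c000000
  op=0x9c000000>>26=0x27 ⇒ b (J)
  imm: (w>>0)&0x3ffffff=0x0 → $0
  target = base 0xb4a0 + off 0x00 + 4 + imm 0 = 0xb4a4

0xb4a4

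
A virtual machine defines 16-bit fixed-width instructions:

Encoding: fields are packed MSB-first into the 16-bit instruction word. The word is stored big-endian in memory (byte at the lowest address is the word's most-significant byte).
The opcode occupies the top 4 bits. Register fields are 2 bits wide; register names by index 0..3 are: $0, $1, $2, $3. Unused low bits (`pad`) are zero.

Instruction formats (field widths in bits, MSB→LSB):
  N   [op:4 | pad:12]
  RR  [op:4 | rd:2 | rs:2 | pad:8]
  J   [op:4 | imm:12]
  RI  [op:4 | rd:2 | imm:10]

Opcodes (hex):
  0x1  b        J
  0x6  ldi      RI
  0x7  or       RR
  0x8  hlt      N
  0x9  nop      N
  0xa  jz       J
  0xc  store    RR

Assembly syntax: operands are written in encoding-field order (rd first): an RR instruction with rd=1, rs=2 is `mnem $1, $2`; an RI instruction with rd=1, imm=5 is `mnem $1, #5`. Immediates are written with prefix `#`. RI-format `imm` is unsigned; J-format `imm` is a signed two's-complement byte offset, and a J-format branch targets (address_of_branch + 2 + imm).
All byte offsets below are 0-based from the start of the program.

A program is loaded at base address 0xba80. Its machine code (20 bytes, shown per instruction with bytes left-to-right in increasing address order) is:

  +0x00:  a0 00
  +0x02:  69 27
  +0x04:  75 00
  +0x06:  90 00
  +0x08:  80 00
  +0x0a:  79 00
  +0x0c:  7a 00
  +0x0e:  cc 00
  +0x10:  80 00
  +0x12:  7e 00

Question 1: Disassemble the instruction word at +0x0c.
@+0c  big-endian(7a 00) = 0x7a00
  top 4b → 0x7 → or [RR]
  rd: (w>>10)&0x3=0x2 → $2
  rs: (w>>8)&0x3=0x2 → $2

or $2, $2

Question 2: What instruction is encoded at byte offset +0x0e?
store $3, $0

@+0e  big-endian(cc 00) = 0xcc00
  opcode bits[15:12]=0xc: store/RR
  rd@[11:10]=0x3 ⇒ $3
  rs@[9:8]=0x0 ⇒ $0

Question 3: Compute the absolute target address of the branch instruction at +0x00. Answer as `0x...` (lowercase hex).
off 0x00: read a0 00 as big → 0xa000
  op=0xa000>>12=0xa ⇒ jz (J)
  imm@[11:0]=0x0 ⇒ #0
  target = base 0xba80 + off 0x00 + 2 + imm 0 = 0xba82

0xba82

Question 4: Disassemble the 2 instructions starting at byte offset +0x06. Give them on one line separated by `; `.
off 0x06: read 90 00 as big → 0x9000
  top 4b → 0x9 → nop [N]
off 0x08: read 80 00 as big → 0x8000
  top 4b → 0x8 → hlt [N]

nop; hlt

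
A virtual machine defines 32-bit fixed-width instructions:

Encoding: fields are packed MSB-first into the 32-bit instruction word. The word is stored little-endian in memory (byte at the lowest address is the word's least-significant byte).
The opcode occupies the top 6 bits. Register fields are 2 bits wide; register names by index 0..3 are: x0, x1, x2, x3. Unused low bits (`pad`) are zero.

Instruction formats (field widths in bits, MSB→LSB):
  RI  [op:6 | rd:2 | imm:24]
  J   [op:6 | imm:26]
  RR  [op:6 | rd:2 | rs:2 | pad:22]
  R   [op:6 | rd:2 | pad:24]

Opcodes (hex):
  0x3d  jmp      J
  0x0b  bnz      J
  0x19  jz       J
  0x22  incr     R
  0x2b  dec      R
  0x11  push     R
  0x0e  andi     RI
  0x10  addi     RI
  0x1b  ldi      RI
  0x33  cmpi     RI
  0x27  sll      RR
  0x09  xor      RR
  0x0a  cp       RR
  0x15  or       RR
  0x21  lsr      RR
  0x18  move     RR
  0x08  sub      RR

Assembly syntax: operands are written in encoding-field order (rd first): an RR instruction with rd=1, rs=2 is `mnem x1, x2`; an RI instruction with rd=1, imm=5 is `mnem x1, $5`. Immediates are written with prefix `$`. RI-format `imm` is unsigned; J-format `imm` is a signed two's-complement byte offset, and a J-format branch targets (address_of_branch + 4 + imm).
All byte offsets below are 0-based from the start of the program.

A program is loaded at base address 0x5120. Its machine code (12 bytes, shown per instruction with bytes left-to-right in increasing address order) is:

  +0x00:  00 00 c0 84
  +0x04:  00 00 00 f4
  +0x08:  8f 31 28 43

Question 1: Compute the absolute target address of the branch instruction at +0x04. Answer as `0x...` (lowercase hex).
off 0x04: read 00 00 00 f4 as little → 0xf4000000
  top 6b → 0x3d → jmp [J]
  imm@[25:0]=0x0 ⇒ $0
  target = base 0x5120 + off 0x04 + 4 + imm 0 = 0x5128

0x5128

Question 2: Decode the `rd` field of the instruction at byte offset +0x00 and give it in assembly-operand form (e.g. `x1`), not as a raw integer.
x0

[00] 00 00 c0 84 → 0x84c00000
  top 6b → 0x21 → lsr [RR]
  [25:24] rd=0 = x0
  [23:22] rs=3 = x3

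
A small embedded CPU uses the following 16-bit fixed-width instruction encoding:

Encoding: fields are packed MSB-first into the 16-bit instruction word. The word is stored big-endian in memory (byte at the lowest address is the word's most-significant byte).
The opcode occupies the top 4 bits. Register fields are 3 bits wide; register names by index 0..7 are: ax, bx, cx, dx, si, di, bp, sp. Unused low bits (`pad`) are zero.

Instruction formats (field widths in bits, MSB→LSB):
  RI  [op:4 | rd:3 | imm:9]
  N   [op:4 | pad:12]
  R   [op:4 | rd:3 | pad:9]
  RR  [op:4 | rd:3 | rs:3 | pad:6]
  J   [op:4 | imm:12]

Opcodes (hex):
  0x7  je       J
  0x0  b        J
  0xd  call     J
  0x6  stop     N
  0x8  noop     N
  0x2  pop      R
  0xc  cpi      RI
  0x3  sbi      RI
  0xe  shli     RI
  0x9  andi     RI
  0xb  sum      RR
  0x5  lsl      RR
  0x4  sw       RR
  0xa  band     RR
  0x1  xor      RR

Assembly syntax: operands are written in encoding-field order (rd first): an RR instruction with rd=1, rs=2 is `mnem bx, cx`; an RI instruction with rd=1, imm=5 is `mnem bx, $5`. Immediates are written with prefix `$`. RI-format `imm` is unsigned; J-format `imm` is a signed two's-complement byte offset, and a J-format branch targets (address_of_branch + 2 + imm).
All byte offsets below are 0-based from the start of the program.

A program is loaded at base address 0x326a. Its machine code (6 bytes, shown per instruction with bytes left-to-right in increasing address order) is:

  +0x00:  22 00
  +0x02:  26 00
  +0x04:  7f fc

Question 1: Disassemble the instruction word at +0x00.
pop bx

@+00  big-endian(22 00) = 0x2200
  op=0x2200>>12=0x2 ⇒ pop (R)
  [11:9] rd=1 = bx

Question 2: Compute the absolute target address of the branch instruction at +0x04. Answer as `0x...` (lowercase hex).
off 0x04: read 7f fc as big → 0x7ffc
  top 4b → 0x7 → je [J]
  [11:0] imm=4092 (s12→-4) = $-4
  target = base 0x326a + off 0x04 + 2 + imm -4 = 0x326c

0x326c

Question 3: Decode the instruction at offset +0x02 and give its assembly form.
pop dx

+0x02: 26 00 ⇒ word 0x2600 (big)
  opcode bits[15:12]=0x2: pop/R
  [11:9] rd=3 = dx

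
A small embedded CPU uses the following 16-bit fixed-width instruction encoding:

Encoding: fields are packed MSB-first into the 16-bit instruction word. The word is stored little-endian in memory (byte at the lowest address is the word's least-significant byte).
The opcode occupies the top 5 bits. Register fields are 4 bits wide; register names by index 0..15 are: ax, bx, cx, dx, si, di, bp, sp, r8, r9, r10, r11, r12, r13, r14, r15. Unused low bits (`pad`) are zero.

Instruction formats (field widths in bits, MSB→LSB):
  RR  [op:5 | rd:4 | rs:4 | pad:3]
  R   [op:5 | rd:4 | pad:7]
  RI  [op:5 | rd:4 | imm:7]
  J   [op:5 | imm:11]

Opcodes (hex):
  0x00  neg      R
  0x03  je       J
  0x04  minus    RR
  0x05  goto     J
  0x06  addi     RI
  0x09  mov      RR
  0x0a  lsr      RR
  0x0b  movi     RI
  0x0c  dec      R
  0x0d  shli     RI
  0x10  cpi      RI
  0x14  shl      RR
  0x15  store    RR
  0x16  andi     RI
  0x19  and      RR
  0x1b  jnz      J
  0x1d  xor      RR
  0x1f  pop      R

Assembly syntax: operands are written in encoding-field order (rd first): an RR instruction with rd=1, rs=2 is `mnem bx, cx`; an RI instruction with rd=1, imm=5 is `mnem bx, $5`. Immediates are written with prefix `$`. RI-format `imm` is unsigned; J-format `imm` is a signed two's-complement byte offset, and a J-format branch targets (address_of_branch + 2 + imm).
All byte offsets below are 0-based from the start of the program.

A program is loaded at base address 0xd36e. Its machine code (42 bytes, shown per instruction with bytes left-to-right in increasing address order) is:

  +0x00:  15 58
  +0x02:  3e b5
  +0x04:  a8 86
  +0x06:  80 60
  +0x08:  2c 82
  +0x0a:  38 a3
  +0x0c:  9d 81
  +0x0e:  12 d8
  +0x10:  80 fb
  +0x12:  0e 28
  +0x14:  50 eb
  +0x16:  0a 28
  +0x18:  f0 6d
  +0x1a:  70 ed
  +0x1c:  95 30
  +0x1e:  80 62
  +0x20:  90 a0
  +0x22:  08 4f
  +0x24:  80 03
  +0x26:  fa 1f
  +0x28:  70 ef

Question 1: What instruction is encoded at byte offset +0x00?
+0x00: 15 58 ⇒ word 0x5815 (little)
  top 5b → 0xb → movi [RI]
  [10:7] rd=0 = ax
  [6:0] imm=21 = $21

movi ax, $21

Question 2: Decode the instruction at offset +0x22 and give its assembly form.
mov r14, bx

@+22  little-endian(08 4f) = 0x4f08
  opcode bits[15:11]=0x9: mov/RR
  rd@[10:7]=0xe ⇒ r14
  rs@[6:3]=0x1 ⇒ bx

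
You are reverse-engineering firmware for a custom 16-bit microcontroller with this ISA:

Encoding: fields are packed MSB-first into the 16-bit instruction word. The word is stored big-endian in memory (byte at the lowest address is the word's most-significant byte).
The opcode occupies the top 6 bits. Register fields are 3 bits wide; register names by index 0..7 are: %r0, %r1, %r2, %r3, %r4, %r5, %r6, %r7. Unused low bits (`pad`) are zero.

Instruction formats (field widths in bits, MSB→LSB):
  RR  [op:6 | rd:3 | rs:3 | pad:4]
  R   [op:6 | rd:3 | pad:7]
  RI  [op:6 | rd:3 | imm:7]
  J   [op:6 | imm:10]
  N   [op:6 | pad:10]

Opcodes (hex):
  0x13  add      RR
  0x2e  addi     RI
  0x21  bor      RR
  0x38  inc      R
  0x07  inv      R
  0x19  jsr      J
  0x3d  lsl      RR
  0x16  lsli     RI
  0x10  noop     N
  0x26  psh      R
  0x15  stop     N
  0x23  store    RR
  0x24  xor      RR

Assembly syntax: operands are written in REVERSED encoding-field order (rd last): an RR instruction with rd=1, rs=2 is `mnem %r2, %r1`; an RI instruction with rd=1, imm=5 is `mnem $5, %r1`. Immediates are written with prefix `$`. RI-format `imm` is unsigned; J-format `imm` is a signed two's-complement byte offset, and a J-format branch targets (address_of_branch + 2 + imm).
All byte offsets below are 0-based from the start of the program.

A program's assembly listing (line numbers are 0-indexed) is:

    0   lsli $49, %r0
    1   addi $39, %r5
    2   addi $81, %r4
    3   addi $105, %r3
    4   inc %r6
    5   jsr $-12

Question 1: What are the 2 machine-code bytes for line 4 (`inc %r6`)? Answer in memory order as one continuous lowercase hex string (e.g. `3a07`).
e300

L4: inc op=0x38:6|rd=6:3|pad=0:7 ⇒ 0xe300 ⇒ big e3 00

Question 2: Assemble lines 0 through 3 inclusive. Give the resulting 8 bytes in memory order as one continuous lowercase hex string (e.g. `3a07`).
L0: lsli op=0x16:6|rd=0:3|imm=49:7 ⇒ 0x5831 ⇒ big 58 31
L1: addi op=0x2e:6|rd=5:3|imm=39:7 ⇒ 0xbaa7 ⇒ big ba a7
L2: addi op=0x2e:6|rd=4:3|imm=81:7 ⇒ 0xba51 ⇒ big ba 51
L3: addi op=0x2e:6|rd=3:3|imm=105:7 ⇒ 0xb9e9 ⇒ big b9 e9

5831baa7ba51b9e9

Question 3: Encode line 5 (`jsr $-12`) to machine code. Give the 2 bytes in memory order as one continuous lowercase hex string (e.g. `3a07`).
67f4

line 5 (jsr): pack op=0x19:6|imm=-12:10 = 0x67f4; big→ 67 f4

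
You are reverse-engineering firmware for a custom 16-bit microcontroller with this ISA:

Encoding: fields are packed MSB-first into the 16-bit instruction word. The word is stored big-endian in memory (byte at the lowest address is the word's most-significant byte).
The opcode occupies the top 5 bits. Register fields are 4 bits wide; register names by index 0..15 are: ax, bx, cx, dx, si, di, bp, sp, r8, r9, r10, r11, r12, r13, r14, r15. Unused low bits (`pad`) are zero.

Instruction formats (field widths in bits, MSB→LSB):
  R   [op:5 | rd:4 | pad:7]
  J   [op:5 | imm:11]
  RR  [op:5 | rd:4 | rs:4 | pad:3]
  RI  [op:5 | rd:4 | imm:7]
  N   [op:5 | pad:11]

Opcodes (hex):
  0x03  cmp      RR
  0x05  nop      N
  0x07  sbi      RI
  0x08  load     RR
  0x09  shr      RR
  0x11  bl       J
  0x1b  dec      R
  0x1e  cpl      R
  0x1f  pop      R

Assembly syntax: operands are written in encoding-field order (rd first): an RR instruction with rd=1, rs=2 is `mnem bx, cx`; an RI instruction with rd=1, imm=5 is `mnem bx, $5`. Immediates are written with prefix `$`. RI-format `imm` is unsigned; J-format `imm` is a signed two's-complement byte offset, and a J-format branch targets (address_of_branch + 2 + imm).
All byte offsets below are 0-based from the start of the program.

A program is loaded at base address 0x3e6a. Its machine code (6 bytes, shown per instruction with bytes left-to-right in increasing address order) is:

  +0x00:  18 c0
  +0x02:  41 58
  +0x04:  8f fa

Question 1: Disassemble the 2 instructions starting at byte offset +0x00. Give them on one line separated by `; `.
cmp bx, r8; load cx, r11

+0x00: 18 c0 ⇒ word 0x18c0 (big)
  op=0x18c0>>11=0x3 ⇒ cmp (RR)
  rd@[10:7]=0x1 ⇒ bx
  rs@[6:3]=0x8 ⇒ r8
+0x02: 41 58 ⇒ word 0x4158 (big)
  op=0x4158>>11=0x8 ⇒ load (RR)
  rd@[10:7]=0x2 ⇒ cx
  rs@[6:3]=0xb ⇒ r11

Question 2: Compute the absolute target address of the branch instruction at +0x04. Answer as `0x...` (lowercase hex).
0x3e6a

off 0x04: read 8f fa as big → 0x8ffa
  opcode bits[15:11]=0x11: bl/J
  imm@[10:0]=0x7fa (s11→-6) ⇒ $-6
  target = base 0x3e6a + off 0x04 + 2 + imm -6 = 0x3e6a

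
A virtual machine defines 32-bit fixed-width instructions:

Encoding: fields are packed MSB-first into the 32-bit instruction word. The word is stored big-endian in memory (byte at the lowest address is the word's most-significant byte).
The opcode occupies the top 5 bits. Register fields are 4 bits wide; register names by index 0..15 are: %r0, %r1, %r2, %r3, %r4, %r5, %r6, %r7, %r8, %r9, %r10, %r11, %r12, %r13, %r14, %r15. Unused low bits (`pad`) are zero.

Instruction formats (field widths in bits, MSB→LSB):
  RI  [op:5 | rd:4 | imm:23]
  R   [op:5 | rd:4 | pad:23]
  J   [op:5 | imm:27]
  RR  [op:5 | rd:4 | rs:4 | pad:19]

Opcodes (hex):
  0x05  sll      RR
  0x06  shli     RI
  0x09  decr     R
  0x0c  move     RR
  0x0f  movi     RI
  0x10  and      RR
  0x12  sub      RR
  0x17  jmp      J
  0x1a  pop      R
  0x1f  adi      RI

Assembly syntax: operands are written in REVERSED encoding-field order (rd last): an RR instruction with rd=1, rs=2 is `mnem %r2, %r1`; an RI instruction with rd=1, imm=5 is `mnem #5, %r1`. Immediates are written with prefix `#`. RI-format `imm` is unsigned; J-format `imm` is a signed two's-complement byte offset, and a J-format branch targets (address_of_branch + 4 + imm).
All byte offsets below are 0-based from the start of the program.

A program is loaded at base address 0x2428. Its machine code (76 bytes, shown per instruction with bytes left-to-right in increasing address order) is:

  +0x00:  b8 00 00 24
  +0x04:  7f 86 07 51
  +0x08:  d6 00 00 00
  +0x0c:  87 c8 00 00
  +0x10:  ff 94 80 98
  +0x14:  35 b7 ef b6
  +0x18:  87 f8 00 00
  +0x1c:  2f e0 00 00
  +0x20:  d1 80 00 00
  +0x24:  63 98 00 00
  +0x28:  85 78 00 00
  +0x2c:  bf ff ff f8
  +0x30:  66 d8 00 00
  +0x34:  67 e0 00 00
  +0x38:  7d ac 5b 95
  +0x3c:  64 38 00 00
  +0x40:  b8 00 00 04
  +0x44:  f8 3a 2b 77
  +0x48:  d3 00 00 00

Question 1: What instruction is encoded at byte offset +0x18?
and %r15, %r15

@+18  big-endian(87 f8 00 00) = 0x87f80000
  opcode bits[31:27]=0x10: and/RR
  rd@[26:23]=0xf ⇒ %r15
  rs@[22:19]=0xf ⇒ %r15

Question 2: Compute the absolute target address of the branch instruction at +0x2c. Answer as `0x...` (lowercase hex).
0x2450

off 0x2c: read bf ff ff f8 as big → 0xbffffff8
  opcode bits[31:27]=0x17: jmp/J
  imm@[26:0]=0x7fffff8 (s27→-8) ⇒ #-8
  target = base 0x2428 + off 0x2c + 4 + imm -8 = 0x2450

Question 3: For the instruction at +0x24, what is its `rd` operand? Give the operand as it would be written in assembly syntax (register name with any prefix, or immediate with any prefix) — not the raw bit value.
[24] 63 98 00 00 → 0x63980000
  top 5b → 0xc → move [RR]
  [26:23] rd=7 = %r7
  [22:19] rs=3 = %r3

%r7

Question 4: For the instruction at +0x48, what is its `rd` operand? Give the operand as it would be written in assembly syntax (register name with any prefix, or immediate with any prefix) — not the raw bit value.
+0x48: d3 00 00 00 ⇒ word 0xd3000000 (big)
  op=0xd3000000>>27=0x1a ⇒ pop (R)
  rd@[26:23]=0x6 ⇒ %r6

%r6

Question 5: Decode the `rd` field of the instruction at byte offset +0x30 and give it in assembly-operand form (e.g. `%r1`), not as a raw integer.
%r13

off 0x30: read 66 d8 00 00 as big → 0x66d80000
  op=0x66d80000>>27=0xc ⇒ move (RR)
  [26:23] rd=13 = %r13
  [22:19] rs=11 = %r11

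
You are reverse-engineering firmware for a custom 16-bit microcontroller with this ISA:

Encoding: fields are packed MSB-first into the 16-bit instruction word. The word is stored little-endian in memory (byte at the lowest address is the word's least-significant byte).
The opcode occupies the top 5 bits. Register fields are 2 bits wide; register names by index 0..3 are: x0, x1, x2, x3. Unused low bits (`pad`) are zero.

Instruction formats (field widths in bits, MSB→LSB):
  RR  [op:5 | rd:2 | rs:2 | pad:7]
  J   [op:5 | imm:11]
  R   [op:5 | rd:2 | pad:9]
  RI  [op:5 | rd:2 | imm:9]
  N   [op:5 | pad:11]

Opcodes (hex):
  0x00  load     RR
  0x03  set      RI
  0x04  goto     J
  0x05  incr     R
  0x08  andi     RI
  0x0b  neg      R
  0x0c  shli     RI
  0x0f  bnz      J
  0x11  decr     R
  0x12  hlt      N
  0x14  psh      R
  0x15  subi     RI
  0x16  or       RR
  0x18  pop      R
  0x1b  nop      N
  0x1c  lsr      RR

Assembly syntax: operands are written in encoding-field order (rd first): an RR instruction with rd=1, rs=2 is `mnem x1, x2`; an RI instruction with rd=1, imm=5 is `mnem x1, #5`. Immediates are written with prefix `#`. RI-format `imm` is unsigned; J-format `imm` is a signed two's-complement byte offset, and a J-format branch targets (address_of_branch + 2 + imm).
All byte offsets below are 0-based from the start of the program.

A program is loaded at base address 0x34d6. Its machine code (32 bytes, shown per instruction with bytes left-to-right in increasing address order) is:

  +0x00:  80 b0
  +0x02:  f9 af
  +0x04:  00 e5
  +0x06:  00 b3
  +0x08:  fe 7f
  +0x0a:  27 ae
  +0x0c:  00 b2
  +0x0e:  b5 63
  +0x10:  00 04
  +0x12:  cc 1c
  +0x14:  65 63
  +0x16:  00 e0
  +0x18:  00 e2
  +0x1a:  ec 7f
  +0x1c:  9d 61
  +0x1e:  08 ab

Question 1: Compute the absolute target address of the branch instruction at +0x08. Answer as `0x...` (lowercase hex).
+0x08: fe 7f ⇒ word 0x7ffe (little)
  top 5b → 0xf → bnz [J]
  imm: (w>>0)&0x7ff=0x7fe (s11→-2) → #-2
  target = base 0x34d6 + off 0x08 + 2 + imm -2 = 0x34de

0x34de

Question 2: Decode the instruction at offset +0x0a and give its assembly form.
[0a] 27 ae → 0xae27
  op=0xae27>>11=0x15 ⇒ subi (RI)
  rd: (w>>9)&0x3=0x3 → x3
  imm: (w>>0)&0x1ff=0x27 → #39

subi x3, #39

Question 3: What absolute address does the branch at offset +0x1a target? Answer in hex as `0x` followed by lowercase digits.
0x34de

+0x1a: ec 7f ⇒ word 0x7fec (little)
  op=0x7fec>>11=0xf ⇒ bnz (J)
  imm@[10:0]=0x7ec (s11→-20) ⇒ #-20
  target = base 0x34d6 + off 0x1a + 2 + imm -20 = 0x34de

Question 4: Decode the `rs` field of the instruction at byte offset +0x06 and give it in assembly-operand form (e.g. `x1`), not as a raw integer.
@+06  little-endian(00 b3) = 0xb300
  top 5b → 0x16 → or [RR]
  rd: (w>>9)&0x3=0x1 → x1
  rs: (w>>7)&0x3=0x2 → x2

x2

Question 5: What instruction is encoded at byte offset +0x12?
set x2, #204

[12] cc 1c → 0x1ccc
  opcode bits[15:11]=0x3: set/RI
  rd@[10:9]=0x2 ⇒ x2
  imm@[8:0]=0xcc ⇒ #204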